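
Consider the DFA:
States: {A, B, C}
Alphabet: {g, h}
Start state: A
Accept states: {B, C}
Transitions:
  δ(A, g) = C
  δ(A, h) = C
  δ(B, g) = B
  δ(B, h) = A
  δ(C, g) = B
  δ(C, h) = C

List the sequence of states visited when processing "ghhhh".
read 'g': A → C
  read 'h': C → C
  read 'h': C → C
  read 'h': C → C
  read 'h': C → C
A -> C -> C -> C -> C -> C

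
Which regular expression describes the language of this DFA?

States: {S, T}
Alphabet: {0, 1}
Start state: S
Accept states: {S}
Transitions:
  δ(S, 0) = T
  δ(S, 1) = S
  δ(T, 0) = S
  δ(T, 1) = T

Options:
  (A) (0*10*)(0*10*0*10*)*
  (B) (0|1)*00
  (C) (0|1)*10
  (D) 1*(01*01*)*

Check each option against the DFA on short strings; one disagreement eliminates an option:
  (A) (0*10*)(0*10*0*10*)*: on ε the DFA stays in S and accepts (S ∈ Accept), but the regex does not match it → eliminate
  (B) (0|1)*00: on ε the DFA stays in S and accepts (S ∈ Accept), but the regex does not match it → eliminate
  (C) (0|1)*10: on ε the DFA stays in S and accepts (S ∈ Accept), but the regex does not match it → eliminate
  (D) 1*(01*01*)*: agrees with the DFA on every string of length ≤ 6
Only (D) is consistent with the DFA.
(D) 1*(01*01*)*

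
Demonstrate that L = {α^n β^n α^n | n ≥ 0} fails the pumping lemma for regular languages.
Assume L is regular with pumping length p. Idea: pumping the first α-block unbalances it against the other two.
Choose s = α^p β^p α^p ∈ L (|s| = 3p ≥ p). By the pumping lemma, s = xyz with |xy| ≤ p, |y| > 0, so y = α^k with k ≥ 1, inside the first α-block. Then xy²z = α^(p+k) β^p α^p. The first block has length p+k ≠ p, so the three block lengths are no longer equal and xy²z ∉ L.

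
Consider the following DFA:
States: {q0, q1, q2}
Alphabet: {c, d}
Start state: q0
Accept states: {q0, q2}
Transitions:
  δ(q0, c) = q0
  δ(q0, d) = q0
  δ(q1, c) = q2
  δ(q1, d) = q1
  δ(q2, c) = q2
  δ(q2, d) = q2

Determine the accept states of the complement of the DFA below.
Complement accept states = All states \ Original accept states
= {q0, q1, q2} \ {q0, q2}
{q1}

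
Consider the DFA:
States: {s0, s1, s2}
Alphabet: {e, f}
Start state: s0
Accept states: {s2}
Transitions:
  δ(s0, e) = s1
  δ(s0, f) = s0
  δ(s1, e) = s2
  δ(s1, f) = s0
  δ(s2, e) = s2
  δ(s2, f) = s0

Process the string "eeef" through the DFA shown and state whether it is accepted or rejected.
Processing string "eeef":
  s0 --e--> s1
  s1 --e--> s2
  s2 --e--> s2
  s2 --f--> s0
Final state: s0
Accept states: {s2}
No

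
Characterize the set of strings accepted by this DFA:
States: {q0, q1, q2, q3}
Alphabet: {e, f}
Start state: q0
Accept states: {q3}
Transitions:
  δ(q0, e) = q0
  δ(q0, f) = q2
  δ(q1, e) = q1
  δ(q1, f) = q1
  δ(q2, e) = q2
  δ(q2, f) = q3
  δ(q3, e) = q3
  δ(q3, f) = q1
Testing a few strings:
  'eeff' → accept
  'e' → reject
  'f' → reject
  'fffe' → reject
State roles: q0=zero f's; q1=≥ three f's (dead); q2=one f; q3=two f's
All strings over {e,f} containing exactly two f's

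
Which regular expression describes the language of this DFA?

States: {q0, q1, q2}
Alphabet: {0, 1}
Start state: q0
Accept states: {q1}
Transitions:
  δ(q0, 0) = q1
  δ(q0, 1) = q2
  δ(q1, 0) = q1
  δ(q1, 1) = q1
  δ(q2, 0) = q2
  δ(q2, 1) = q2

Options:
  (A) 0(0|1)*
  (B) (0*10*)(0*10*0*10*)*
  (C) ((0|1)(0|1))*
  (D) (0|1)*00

Check each option against the DFA on short strings; one disagreement eliminates an option:
  (A) 0(0|1)*: agrees with the DFA on every string of length ≤ 6
  (B) (0*10*)(0*10*0*10*)*: on '0' the DFA goes q0 → q1 and accepts (q1 ∈ Accept), but the regex does not match it → eliminate
  (C) ((0|1)(0|1))*: on ε the DFA stays in q0 and rejects (q0 ∉ Accept), but the regex matches it → eliminate
  (D) (0|1)*00: on '0' the DFA goes q0 → q1 and accepts (q1 ∈ Accept), but the regex does not match it → eliminate
Only (A) is consistent with the DFA.
(A) 0(0|1)*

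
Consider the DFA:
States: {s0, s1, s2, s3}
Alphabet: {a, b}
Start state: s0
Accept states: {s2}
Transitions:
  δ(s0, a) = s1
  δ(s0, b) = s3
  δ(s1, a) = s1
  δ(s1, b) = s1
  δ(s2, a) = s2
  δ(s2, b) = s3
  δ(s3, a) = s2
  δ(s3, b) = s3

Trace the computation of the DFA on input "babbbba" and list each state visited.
read 'b': s0 → s3
  read 'a': s3 → s2
  read 'b': s2 → s3
  read 'b': s3 → s3
  read 'b': s3 → s3
  read 'b': s3 → s3
  read 'a': s3 → s2
s0 -> s3 -> s2 -> s3 -> s3 -> s3 -> s3 -> s2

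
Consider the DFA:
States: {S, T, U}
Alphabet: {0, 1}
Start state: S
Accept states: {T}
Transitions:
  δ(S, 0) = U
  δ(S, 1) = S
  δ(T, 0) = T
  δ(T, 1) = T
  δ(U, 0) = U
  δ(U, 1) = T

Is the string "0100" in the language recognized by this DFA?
Processing string "0100":
  S --0--> U
  U --1--> T
  T --0--> T
  T --0--> T
Final state: T
Accept states: {T}
Yes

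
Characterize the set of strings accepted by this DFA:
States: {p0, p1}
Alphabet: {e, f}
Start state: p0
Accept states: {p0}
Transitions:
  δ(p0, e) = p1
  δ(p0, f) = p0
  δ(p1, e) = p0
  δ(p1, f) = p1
Testing a few strings:
  'fe' → reject
  'ee' → accept
  'f' → accept
  'fee' → accept
State roles: p0=even number of e's so far; p1=odd number of e's so far
All strings over {e,f} with an even number of e's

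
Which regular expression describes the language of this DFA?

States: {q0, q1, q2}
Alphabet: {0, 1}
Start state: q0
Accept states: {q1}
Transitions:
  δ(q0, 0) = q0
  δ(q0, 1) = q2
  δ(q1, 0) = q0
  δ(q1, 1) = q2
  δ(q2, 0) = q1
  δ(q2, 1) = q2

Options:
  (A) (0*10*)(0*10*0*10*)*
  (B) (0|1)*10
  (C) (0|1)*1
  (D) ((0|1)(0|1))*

Check each option against the DFA on short strings; one disagreement eliminates an option:
  (A) (0*10*)(0*10*0*10*)*: on '1' the DFA goes q0 → q2 and rejects (q2 ∉ Accept), but the regex matches it → eliminate
  (B) (0|1)*10: agrees with the DFA on every string of length ≤ 6
  (C) (0|1)*1: on '1' the DFA goes q0 → q2 and rejects (q2 ∉ Accept), but the regex matches it → eliminate
  (D) ((0|1)(0|1))*: on ε the DFA stays in q0 and rejects (q0 ∉ Accept), but the regex matches it → eliminate
Only (B) is consistent with the DFA.
(B) (0|1)*10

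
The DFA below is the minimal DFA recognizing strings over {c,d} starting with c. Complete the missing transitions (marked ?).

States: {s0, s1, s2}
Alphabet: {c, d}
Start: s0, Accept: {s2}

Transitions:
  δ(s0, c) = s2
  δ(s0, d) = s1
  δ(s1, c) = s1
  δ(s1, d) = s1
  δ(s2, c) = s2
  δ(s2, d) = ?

From the language and accept set, identify what each state tracks — s0: no input read; s1: started with d (dead); s2: started with c.
Each missing δ(q, a) is the state matching the new tracked value after reading a.
δ(s2, d) = s2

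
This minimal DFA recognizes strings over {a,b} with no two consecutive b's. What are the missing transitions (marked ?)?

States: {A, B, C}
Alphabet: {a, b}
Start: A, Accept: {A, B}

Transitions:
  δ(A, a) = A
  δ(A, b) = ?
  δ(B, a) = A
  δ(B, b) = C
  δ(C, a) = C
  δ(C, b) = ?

From the language and accept set, identify what each state tracks — A: last symbol not b (ok); B: last symbol b (ok); C: saw bb (dead).
Each missing δ(q, a) is the state matching the new tracked value after reading a.
δ(A, b) = B; δ(C, b) = C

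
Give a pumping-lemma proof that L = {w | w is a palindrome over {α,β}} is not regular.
Assume L is regular with pumping length p. Idea: pumping the leading α-block breaks the symmetry.
Choose s = α^p β α^p (a palindrome of length 2p+1 ≥ p). By the pumping lemma, s = xyz with |xy| ≤ p, |y| > 0, so y = α^k with k > 0 (xy lies entirely in the first α^p). Then xy²z = α^(p+k) β α^p, which is not a palindrome since p+k ≠ p.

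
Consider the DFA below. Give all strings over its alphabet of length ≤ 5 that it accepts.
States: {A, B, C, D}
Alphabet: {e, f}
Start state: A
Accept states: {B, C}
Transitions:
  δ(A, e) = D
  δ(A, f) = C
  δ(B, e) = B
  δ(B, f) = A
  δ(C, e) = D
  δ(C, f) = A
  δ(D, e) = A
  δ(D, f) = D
f, eef, fff, efef, feef, eeeef, eefff, effef, fefef, ffeef, fffff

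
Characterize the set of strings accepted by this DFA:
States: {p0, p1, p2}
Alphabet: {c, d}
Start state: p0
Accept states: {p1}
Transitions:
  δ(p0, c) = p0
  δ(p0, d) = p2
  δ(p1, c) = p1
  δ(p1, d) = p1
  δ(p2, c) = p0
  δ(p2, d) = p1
Testing a few strings:
  'dc' → reject
  'ddc' → accept
  'dd' → accept
  'ddcd' → accept
State roles: p0=no progress toward dd; p1=substring dd seen; p2=one trailing d
All strings over {c,d} containing the substring dd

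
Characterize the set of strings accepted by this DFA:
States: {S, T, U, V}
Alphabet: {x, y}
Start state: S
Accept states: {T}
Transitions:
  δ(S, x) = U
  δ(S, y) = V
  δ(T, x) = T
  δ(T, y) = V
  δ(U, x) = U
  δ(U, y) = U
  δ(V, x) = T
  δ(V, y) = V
Testing a few strings:
  'xyyx' → reject
  'xx' → reject
  'xxx' → reject
  'x' → reject
State roles: S=no input read; T=started with y, last symbol x; U=started with x (dead); V=started with y, last symbol y
All strings over {x,y} that start with y and end with x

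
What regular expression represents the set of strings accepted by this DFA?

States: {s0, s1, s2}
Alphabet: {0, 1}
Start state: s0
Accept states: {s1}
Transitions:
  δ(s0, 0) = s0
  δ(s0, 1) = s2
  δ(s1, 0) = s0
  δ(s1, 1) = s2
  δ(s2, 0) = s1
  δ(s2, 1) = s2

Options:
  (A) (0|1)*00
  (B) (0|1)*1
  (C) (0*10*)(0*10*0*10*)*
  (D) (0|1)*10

Check each option against the DFA on short strings; one disagreement eliminates an option:
  (A) (0|1)*00: on '00' the DFA goes s0 → s0 → s0 and rejects (s0 ∉ Accept), but the regex matches it → eliminate
  (B) (0|1)*1: on '1' the DFA goes s0 → s2 and rejects (s2 ∉ Accept), but the regex matches it → eliminate
  (C) (0*10*)(0*10*0*10*)*: on '1' the DFA goes s0 → s2 and rejects (s2 ∉ Accept), but the regex matches it → eliminate
  (D) (0|1)*10: agrees with the DFA on every string of length ≤ 6
Only (D) is consistent with the DFA.
(D) (0|1)*10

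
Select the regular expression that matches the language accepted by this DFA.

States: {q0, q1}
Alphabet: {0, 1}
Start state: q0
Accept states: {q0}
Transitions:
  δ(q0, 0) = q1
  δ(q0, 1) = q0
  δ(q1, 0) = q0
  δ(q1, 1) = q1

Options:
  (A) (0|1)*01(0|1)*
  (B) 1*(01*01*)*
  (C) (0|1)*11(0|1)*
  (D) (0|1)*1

Check each option against the DFA on short strings; one disagreement eliminates an option:
  (A) (0|1)*01(0|1)*: on ε the DFA stays in q0 and accepts (q0 ∈ Accept), but the regex does not match it → eliminate
  (B) 1*(01*01*)*: agrees with the DFA on every string of length ≤ 6
  (C) (0|1)*11(0|1)*: on ε the DFA stays in q0 and accepts (q0 ∈ Accept), but the regex does not match it → eliminate
  (D) (0|1)*1: on ε the DFA stays in q0 and accepts (q0 ∈ Accept), but the regex does not match it → eliminate
Only (B) is consistent with the DFA.
(B) 1*(01*01*)*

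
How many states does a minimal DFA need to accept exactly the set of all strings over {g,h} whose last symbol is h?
By Myhill–Nerode, count the distinguishable equivalence classes: 2^1 = 2 classes — the DFA must remember the last 1 symbol read; every pair of distinct length-1 suffixes is distinguishable by some continuation.
2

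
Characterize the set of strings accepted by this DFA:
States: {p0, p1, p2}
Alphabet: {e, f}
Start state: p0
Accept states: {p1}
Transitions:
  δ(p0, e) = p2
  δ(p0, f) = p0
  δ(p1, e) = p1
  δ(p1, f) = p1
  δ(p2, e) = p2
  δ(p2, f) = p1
Testing a few strings:
  'ffe' → reject
  'eeef' → accept
  'f' → reject
  'eefe' → accept
State roles: p0=no e seen yet; p1=substring ef seen; p2=seen a e, waiting for f
All strings over {e,f} containing the substring ef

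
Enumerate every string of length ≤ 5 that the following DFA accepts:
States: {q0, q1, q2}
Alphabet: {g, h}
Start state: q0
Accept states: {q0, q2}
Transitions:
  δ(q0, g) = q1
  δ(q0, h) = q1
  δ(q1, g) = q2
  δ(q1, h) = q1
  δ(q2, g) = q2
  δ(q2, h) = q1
ε, gg, hg, ggg, ghg, hgg, hhg, gggg, gghg, ghgg, ghhg, hggg, hghg, hhgg, hhhg, ggggg, ggghg, gghgg, gghhg, ghggg, ghghg, ghhgg, ghhhg, hgggg, hgghg, hghgg, hghhg, hhggg, hhghg, hhhgg, hhhhg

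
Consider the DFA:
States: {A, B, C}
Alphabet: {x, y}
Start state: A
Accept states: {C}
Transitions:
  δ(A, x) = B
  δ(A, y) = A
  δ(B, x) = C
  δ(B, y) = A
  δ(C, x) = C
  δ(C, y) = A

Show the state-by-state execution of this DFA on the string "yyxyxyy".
read 'y': A → A
  read 'y': A → A
  read 'x': A → B
  read 'y': B → A
  read 'x': A → B
  read 'y': B → A
  read 'y': A → A
A -> A -> A -> B -> A -> B -> A -> A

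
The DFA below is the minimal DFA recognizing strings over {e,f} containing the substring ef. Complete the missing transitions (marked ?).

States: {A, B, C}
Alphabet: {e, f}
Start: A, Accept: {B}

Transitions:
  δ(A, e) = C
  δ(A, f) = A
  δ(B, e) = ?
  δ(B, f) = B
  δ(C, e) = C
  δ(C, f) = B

From the language and accept set, identify what each state tracks — A: no e seen yet; B: substring ef seen; C: seen a e, waiting for f.
Each missing δ(q, a) is the state matching the new tracked value after reading a.
δ(B, e) = B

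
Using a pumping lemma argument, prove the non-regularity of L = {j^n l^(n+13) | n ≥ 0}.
Assume L is regular with pumping length p. Idea: pumping the j-block breaks the fixed offset of 13.
Choose s = j^p l^(p+13) ∈ L. By the pumping lemma, s = xyz with |xy| ≤ p, |y| > 0, so y = j^k with k ≥ 1. Then xy²z = j^(p+k) l^(p+13). For this to be in L we would need p+13 = (p+k)+13, i.e. k = 0, contradicting k ≥ 1. So xy²z ∉ L.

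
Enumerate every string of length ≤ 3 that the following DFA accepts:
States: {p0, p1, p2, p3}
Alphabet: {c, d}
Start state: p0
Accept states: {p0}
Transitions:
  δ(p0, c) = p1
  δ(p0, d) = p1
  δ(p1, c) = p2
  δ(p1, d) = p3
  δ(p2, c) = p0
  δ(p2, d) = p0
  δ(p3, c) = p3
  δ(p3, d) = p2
ε, ccc, ccd, dcc, dcd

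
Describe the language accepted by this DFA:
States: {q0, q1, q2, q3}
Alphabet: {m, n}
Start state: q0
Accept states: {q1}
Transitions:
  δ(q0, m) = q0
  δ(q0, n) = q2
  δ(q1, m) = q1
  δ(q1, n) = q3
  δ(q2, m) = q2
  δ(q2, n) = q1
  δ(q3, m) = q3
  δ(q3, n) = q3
Testing a few strings:
  'm' → reject
  'mnm' → reject
  'mmmm' → reject
  'mmnm' → reject
State roles: q0=zero n's; q1=two n's; q2=one n; q3=≥ three n's (dead)
All strings over {m,n} containing exactly two n's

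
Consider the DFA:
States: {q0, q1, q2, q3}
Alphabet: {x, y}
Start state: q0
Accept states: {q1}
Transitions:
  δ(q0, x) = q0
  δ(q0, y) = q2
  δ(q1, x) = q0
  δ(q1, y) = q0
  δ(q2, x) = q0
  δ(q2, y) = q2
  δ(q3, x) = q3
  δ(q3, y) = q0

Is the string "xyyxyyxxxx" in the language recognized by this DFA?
Processing string "xyyxyyxxxx":
  q0 --x--> q0
  q0 --y--> q2
  q2 --y--> q2
  q2 --x--> q0
  q0 --y--> q2
  q2 --y--> q2
  q2 --x--> q0
  q0 --x--> q0
  q0 --x--> q0
  q0 --x--> q0
Final state: q0
Accept states: {q1}
No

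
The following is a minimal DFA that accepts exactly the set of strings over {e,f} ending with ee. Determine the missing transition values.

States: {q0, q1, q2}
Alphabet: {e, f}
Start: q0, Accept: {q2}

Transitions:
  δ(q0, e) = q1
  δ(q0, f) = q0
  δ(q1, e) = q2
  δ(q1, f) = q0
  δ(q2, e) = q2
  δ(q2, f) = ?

From the language and accept set, identify what each state tracks — q0: last symbol not e; q1: one trailing e; q2: two trailing e's.
Each missing δ(q, a) is the state matching the new tracked value after reading a.
δ(q2, f) = q0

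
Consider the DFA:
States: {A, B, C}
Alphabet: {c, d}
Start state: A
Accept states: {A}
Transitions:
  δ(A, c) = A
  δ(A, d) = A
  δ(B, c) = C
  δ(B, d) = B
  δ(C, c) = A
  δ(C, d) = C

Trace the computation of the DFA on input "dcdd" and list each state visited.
read 'd': A → A
  read 'c': A → A
  read 'd': A → A
  read 'd': A → A
A -> A -> A -> A -> A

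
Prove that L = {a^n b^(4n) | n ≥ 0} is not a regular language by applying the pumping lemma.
Assume L is regular with pumping length p. Idea: pumping the a-block breaks the 1:4 ratio.
Choose s = a^p b^(4p) (length 5p ≥ p). By the pumping lemma, s = xyz with |xy| ≤ p, |y| > 0, so y = a^k with k ≥ 1. Then xy²z = a^(p+k) b^(4p). For this to be in L we would need 4p = 4(p+k), i.e. 4k = 0, contradicting k ≥ 1. So xy²z ∉ L.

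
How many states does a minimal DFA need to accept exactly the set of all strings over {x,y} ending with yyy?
By Myhill–Nerode, count the distinguishable equivalence classes: 4 classes — one per longest suffix of the input that is a prefix of 'yyy' (lengths 0 through 3); only the length-3 class is accepting.
4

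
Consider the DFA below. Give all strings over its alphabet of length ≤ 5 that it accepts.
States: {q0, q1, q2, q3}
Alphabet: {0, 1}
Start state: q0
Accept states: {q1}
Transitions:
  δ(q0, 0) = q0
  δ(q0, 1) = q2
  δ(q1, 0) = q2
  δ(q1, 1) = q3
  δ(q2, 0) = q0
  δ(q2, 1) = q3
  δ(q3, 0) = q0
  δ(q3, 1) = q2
None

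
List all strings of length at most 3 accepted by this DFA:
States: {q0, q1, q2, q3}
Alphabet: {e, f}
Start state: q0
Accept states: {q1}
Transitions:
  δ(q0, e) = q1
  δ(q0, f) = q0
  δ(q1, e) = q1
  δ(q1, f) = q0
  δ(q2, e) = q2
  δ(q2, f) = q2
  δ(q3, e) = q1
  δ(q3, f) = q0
e, ee, fe, eee, efe, fee, ffe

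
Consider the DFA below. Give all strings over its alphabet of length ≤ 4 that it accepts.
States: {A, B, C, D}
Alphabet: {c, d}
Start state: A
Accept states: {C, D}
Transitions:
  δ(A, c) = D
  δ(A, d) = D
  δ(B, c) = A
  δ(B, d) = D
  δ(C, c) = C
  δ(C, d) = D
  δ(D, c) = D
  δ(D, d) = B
c, d, cc, dc, ccc, cdd, dcc, ddd, cccc, ccdd, cdcc, cdcd, cddc, dccc, dcdd, ddcc, ddcd, dddc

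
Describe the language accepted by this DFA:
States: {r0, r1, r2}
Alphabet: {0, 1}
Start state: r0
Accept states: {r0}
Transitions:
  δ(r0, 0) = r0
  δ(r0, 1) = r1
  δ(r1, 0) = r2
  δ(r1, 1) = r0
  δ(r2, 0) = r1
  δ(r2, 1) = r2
Testing a few strings:
  '1' → reject
  '01' → reject
  '100' → reject
  '1000' → reject
State roles: r0=value ≡ 0 (mod 3); r1=value ≡ 1 (mod 3); r2=value ≡ 2 (mod 3)
All binary strings representing a multiple of 3 (read in base 2; leading zeros allowed and ε counts as 0)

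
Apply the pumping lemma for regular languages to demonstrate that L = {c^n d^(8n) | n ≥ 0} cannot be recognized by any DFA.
Assume L is regular with pumping length p. Idea: pumping the c-block breaks the 1:8 ratio.
Choose s = c^p d^(8p) (length 9p ≥ p). By the pumping lemma, s = xyz with |xy| ≤ p, |y| > 0, so y = c^k with k ≥ 1. Then xy²z = c^(p+k) d^(8p). For this to be in L we would need 8p = 8(p+k), i.e. 8k = 0, contradicting k ≥ 1. So xy²z ∉ L.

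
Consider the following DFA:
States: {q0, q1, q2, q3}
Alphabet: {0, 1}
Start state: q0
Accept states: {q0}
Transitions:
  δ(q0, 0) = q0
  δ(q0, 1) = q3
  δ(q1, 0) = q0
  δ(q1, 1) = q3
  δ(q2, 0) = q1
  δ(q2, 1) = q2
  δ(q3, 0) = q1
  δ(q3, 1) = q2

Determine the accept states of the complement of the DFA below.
Complement accept states = All states \ Original accept states
= {q0, q1, q2, q3} \ {q0}
{q1, q2, q3}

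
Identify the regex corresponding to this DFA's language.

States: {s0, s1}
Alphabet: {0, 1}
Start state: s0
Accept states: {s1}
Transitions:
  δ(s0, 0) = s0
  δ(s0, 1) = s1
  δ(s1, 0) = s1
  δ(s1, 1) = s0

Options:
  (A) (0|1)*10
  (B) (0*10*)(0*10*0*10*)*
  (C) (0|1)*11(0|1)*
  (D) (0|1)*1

Check each option against the DFA on short strings; one disagreement eliminates an option:
  (A) (0|1)*10: on '1' the DFA goes s0 → s1 and accepts (s1 ∈ Accept), but the regex does not match it → eliminate
  (B) (0*10*)(0*10*0*10*)*: agrees with the DFA on every string of length ≤ 6
  (C) (0|1)*11(0|1)*: on '1' the DFA goes s0 → s1 and accepts (s1 ∈ Accept), but the regex does not match it → eliminate
  (D) (0|1)*1: on '10' the DFA goes s0 → s1 → s1 and accepts (s1 ∈ Accept), but the regex does not match it → eliminate
Only (B) is consistent with the DFA.
(B) (0*10*)(0*10*0*10*)*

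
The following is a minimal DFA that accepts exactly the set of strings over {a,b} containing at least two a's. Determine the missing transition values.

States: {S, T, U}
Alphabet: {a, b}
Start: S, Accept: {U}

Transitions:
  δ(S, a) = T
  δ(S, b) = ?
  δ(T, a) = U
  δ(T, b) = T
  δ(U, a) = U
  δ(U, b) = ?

From the language and accept set, identify what each state tracks — S: zero a's seen; T: one a seen; U: ≥ two a's seen.
Each missing δ(q, a) is the state matching the new tracked value after reading a.
δ(S, b) = S; δ(U, b) = U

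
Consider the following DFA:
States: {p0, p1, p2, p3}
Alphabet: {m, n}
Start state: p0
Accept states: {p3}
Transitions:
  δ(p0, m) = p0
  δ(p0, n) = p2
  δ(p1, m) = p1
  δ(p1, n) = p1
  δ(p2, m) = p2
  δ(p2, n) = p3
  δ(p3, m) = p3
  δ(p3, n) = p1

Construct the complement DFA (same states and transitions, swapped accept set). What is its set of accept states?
Complement accept states = All states \ Original accept states
= {p0, p1, p2, p3} \ {p3}
{p0, p1, p2}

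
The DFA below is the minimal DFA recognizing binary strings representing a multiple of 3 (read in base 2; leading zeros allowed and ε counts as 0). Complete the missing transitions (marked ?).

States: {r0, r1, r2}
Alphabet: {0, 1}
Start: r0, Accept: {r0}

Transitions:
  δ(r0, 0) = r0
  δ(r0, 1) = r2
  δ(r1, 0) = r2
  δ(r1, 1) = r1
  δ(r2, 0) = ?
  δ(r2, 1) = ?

From the language and accept set, identify what each state tracks — r0: value ≡ 0 (mod 3); r1: value ≡ 2 (mod 3); r2: value ≡ 1 (mod 3).
Each missing δ(q, a) is the state matching the new tracked value after reading a.
δ(r2, 0) = r1; δ(r2, 1) = r0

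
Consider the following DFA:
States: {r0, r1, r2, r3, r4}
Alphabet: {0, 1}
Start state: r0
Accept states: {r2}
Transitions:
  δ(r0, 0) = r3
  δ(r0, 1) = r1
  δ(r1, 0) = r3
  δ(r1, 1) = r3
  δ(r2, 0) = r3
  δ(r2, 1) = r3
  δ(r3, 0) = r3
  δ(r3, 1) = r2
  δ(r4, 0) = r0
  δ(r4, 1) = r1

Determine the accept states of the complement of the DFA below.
Complement accept states = All states \ Original accept states
= {r0, r1, r2, r3, r4} \ {r2}
{r0, r1, r3, r4}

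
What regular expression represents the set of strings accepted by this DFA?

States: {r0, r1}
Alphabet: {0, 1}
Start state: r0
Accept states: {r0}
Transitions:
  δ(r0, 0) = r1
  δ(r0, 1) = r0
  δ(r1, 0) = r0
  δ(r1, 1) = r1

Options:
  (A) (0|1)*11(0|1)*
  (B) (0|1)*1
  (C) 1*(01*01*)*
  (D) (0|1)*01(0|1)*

Check each option against the DFA on short strings; one disagreement eliminates an option:
  (A) (0|1)*11(0|1)*: on ε the DFA stays in r0 and accepts (r0 ∈ Accept), but the regex does not match it → eliminate
  (B) (0|1)*1: on ε the DFA stays in r0 and accepts (r0 ∈ Accept), but the regex does not match it → eliminate
  (C) 1*(01*01*)*: agrees with the DFA on every string of length ≤ 6
  (D) (0|1)*01(0|1)*: on ε the DFA stays in r0 and accepts (r0 ∈ Accept), but the regex does not match it → eliminate
Only (C) is consistent with the DFA.
(C) 1*(01*01*)*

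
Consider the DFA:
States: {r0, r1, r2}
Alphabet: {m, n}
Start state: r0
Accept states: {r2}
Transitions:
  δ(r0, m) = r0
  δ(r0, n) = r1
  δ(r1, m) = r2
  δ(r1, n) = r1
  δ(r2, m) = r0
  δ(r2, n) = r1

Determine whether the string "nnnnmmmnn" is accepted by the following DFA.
Processing string "nnnnmmmnn":
  r0 --n--> r1
  r1 --n--> r1
  r1 --n--> r1
  r1 --n--> r1
  r1 --m--> r2
  r2 --m--> r0
  r0 --m--> r0
  r0 --n--> r1
  r1 --n--> r1
Final state: r1
Accept states: {r2}
No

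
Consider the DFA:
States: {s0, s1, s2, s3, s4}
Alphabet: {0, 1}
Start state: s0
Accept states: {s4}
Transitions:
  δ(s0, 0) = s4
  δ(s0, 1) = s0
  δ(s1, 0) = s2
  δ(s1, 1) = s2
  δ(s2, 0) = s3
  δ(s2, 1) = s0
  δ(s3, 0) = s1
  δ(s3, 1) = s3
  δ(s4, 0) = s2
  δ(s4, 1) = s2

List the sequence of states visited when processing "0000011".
read '0': s0 → s4
  read '0': s4 → s2
  read '0': s2 → s3
  read '0': s3 → s1
  read '0': s1 → s2
  read '1': s2 → s0
  read '1': s0 → s0
s0 -> s4 -> s2 -> s3 -> s1 -> s2 -> s0 -> s0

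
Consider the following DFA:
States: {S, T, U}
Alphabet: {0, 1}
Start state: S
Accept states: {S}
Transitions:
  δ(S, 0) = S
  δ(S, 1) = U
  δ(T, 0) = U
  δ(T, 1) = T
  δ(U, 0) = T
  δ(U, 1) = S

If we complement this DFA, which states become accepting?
Complement accept states = All states \ Original accept states
= {S, T, U} \ {S}
{T, U}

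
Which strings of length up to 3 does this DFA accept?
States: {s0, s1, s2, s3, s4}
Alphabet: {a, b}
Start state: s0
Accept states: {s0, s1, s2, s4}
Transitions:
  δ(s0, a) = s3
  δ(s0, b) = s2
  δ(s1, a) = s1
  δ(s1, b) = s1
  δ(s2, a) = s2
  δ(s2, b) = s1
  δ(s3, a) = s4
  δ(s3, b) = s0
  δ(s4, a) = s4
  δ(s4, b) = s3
ε, b, aa, ab, ba, bb, aaa, abb, baa, bab, bba, bbb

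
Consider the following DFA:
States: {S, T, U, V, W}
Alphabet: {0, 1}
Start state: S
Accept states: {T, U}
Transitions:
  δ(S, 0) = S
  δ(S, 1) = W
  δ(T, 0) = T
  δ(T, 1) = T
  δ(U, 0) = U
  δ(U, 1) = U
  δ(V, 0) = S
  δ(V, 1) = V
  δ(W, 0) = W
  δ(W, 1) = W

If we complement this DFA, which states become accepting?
Complement accept states = All states \ Original accept states
= {S, T, U, V, W} \ {T, U}
{S, V, W}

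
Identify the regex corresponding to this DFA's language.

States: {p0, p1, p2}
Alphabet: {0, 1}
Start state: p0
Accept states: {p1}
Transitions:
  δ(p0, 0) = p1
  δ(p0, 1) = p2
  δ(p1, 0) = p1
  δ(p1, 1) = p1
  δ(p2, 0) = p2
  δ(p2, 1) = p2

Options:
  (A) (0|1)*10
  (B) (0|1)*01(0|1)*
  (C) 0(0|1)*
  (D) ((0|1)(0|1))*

Check each option against the DFA on short strings; one disagreement eliminates an option:
  (A) (0|1)*10: on '0' the DFA goes p0 → p1 and accepts (p1 ∈ Accept), but the regex does not match it → eliminate
  (B) (0|1)*01(0|1)*: on '0' the DFA goes p0 → p1 and accepts (p1 ∈ Accept), but the regex does not match it → eliminate
  (C) 0(0|1)*: agrees with the DFA on every string of length ≤ 6
  (D) ((0|1)(0|1))*: on ε the DFA stays in p0 and rejects (p0 ∉ Accept), but the regex matches it → eliminate
Only (C) is consistent with the DFA.
(C) 0(0|1)*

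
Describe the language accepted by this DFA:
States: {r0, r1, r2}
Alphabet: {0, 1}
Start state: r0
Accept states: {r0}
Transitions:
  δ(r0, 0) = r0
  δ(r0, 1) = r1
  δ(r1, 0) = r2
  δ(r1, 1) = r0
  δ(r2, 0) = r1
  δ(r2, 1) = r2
Testing a few strings:
  '1' → reject
  '0000' → accept
  '101' → reject
  '01' → reject
State roles: r0=value ≡ 0 (mod 3); r1=value ≡ 1 (mod 3); r2=value ≡ 2 (mod 3)
All binary strings representing a multiple of 3 (read in base 2; leading zeros allowed and ε counts as 0)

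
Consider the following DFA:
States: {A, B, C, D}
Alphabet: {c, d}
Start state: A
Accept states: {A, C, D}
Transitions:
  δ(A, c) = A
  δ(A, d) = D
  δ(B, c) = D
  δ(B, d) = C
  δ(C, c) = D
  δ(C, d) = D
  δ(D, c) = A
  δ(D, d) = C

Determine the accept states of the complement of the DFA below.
Complement accept states = All states \ Original accept states
= {A, B, C, D} \ {A, C, D}
{B}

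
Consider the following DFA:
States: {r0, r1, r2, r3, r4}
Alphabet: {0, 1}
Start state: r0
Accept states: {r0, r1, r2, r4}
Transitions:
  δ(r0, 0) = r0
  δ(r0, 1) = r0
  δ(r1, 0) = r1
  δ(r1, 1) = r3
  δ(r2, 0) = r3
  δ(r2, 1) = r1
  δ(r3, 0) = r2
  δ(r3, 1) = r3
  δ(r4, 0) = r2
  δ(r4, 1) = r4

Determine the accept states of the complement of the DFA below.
Complement accept states = All states \ Original accept states
= {r0, r1, r2, r3, r4} \ {r0, r1, r2, r4}
{r3}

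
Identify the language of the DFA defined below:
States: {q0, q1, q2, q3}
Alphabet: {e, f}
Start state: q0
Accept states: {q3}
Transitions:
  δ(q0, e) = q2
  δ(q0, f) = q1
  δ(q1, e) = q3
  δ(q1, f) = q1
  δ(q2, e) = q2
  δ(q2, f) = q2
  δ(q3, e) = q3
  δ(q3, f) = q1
Testing a few strings:
  'e' → reject
  'ffe' → accept
  'feee' → accept
  'efee' → reject
State roles: q0=no input read; q1=started with f, last symbol f; q2=started with e (dead); q3=started with f, last symbol e
All strings over {e,f} that start with f and end with e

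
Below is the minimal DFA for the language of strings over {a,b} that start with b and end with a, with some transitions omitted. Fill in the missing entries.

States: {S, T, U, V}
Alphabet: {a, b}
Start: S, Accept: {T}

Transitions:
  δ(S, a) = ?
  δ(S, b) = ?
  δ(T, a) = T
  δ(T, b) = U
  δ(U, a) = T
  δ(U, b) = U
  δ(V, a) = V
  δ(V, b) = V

From the language and accept set, identify what each state tracks — S: no input read; T: started with b, last symbol a; U: started with b, last symbol b; V: started with a (dead).
Each missing δ(q, a) is the state matching the new tracked value after reading a.
δ(S, a) = V; δ(S, b) = U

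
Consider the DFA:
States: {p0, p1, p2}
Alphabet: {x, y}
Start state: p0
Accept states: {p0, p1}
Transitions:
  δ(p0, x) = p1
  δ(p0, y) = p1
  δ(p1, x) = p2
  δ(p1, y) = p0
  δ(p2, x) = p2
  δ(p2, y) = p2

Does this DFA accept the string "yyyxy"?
Processing string "yyyxy":
  p0 --y--> p1
  p1 --y--> p0
  p0 --y--> p1
  p1 --x--> p2
  p2 --y--> p2
Final state: p2
Accept states: {p0, p1}
No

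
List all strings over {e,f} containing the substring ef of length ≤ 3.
ef, eef, efe, eff, fef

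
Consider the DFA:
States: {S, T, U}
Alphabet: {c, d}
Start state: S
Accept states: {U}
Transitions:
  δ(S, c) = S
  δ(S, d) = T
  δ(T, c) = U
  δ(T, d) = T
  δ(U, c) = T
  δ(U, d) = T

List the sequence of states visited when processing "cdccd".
read 'c': S → S
  read 'd': S → T
  read 'c': T → U
  read 'c': U → T
  read 'd': T → T
S -> S -> T -> U -> T -> T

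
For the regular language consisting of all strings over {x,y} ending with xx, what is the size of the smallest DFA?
By Myhill–Nerode, count the distinguishable equivalence classes: 3 classes — one per longest suffix of the input that is a prefix of 'xx' (lengths 0 through 2); only the length-2 class is accepting.
3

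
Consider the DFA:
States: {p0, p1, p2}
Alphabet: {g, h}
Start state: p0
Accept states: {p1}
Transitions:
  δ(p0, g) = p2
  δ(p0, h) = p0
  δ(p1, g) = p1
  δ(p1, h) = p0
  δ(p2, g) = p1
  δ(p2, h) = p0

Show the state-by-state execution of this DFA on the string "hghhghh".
read 'h': p0 → p0
  read 'g': p0 → p2
  read 'h': p2 → p0
  read 'h': p0 → p0
  read 'g': p0 → p2
  read 'h': p2 → p0
  read 'h': p0 → p0
p0 -> p0 -> p2 -> p0 -> p0 -> p2 -> p0 -> p0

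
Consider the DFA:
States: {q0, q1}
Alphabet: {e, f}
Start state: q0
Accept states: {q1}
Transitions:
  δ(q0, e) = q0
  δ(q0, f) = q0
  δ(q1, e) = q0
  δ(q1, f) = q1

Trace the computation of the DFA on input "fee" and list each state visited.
read 'f': q0 → q0
  read 'e': q0 → q0
  read 'e': q0 → q0
q0 -> q0 -> q0 -> q0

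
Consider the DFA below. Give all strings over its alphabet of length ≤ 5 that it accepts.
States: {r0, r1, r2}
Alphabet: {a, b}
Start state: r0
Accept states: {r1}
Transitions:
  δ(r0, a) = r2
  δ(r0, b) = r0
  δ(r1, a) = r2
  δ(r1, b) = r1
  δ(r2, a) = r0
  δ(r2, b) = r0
None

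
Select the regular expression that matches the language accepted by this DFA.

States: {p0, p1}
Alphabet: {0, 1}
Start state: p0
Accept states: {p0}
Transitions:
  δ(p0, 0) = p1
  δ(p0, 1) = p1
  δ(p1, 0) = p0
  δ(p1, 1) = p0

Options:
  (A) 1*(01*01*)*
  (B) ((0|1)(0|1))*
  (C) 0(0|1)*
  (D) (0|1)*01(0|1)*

Check each option against the DFA on short strings; one disagreement eliminates an option:
  (A) 1*(01*01*)*: on '1' the DFA goes p0 → p1 and rejects (p1 ∉ Accept), but the regex matches it → eliminate
  (B) ((0|1)(0|1))*: agrees with the DFA on every string of length ≤ 6
  (C) 0(0|1)*: on ε the DFA stays in p0 and accepts (p0 ∈ Accept), but the regex does not match it → eliminate
  (D) (0|1)*01(0|1)*: on ε the DFA stays in p0 and accepts (p0 ∈ Accept), but the regex does not match it → eliminate
Only (B) is consistent with the DFA.
(B) ((0|1)(0|1))*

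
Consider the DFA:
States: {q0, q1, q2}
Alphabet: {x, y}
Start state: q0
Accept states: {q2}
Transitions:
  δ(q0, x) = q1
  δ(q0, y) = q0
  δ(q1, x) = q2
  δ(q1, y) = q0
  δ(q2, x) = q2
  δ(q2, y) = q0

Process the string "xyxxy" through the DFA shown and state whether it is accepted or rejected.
Processing string "xyxxy":
  q0 --x--> q1
  q1 --y--> q0
  q0 --x--> q1
  q1 --x--> q2
  q2 --y--> q0
Final state: q0
Accept states: {q2}
No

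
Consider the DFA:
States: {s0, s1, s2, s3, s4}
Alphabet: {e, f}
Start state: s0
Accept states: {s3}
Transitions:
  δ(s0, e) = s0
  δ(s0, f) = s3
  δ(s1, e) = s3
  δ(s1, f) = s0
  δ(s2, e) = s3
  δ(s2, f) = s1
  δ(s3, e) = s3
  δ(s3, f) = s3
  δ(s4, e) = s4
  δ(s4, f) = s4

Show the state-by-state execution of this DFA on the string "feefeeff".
read 'f': s0 → s3
  read 'e': s3 → s3
  read 'e': s3 → s3
  read 'f': s3 → s3
  read 'e': s3 → s3
  read 'e': s3 → s3
  read 'f': s3 → s3
  read 'f': s3 → s3
s0 -> s3 -> s3 -> s3 -> s3 -> s3 -> s3 -> s3 -> s3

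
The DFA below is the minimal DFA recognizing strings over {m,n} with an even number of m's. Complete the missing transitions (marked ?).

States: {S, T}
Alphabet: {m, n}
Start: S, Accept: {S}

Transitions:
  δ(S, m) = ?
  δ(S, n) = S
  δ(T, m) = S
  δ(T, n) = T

From the language and accept set, identify what each state tracks — S: even number of m's so far; T: odd number of m's so far.
Each missing δ(q, a) is the state matching the new tracked value after reading a.
δ(S, m) = T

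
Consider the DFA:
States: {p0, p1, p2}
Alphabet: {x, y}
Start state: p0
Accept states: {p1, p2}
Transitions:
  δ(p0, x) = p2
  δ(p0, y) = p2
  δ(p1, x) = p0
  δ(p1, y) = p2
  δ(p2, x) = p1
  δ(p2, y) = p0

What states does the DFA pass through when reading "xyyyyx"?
read 'x': p0 → p2
  read 'y': p2 → p0
  read 'y': p0 → p2
  read 'y': p2 → p0
  read 'y': p0 → p2
  read 'x': p2 → p1
p0 -> p2 -> p0 -> p2 -> p0 -> p2 -> p1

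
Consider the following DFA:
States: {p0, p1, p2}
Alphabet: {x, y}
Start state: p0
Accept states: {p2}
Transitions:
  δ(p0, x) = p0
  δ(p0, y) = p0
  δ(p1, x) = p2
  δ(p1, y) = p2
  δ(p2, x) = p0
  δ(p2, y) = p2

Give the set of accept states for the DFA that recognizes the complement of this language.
Complement accept states = All states \ Original accept states
= {p0, p1, p2} \ {p2}
{p0, p1}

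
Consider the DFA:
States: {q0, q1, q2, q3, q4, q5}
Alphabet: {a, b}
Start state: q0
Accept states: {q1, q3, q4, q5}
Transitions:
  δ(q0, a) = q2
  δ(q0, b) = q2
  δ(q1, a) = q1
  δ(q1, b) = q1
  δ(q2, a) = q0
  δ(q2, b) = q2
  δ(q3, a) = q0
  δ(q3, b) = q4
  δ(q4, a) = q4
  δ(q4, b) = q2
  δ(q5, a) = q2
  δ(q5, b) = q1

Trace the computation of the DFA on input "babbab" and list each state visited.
read 'b': q0 → q2
  read 'a': q2 → q0
  read 'b': q0 → q2
  read 'b': q2 → q2
  read 'a': q2 → q0
  read 'b': q0 → q2
q0 -> q2 -> q0 -> q2 -> q2 -> q0 -> q2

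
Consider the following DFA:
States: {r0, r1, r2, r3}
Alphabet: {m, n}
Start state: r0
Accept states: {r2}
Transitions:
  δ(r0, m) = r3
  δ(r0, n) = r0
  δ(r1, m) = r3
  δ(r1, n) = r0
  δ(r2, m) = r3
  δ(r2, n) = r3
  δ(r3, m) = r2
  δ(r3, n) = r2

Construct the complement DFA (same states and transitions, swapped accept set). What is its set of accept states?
Complement accept states = All states \ Original accept states
= {r0, r1, r2, r3} \ {r2}
{r0, r1, r3}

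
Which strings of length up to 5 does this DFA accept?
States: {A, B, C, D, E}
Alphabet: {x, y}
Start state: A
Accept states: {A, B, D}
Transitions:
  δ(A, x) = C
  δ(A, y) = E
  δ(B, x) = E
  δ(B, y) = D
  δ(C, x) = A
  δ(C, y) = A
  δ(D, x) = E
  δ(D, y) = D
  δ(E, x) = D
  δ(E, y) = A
ε, xx, xy, yx, yy, yxy, xxxx, xxxy, xxyx, xxyy, xyxx, xyxy, xyyx, xyyy, yxxx, yxxy, yxyy, yyxx, yyxy, yyyx, yyyy, xxyxy, xyyxy, yxxxy, yxyxx, yxyxy, yxyyy, yyyxy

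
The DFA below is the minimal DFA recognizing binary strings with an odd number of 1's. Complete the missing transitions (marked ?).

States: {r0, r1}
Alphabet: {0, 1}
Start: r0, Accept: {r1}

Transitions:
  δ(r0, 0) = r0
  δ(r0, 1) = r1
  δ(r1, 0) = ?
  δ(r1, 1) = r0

From the language and accept set, identify what each state tracks — r0: even number of 1's so far; r1: odd number of 1's so far.
Each missing δ(q, a) is the state matching the new tracked value after reading a.
δ(r1, 0) = r1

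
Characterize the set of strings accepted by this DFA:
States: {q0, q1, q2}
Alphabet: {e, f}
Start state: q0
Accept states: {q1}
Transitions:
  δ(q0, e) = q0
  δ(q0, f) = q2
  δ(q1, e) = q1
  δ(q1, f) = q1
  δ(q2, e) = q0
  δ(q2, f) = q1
Testing a few strings:
  'ee' → reject
  'fe' → reject
  'ff' → accept
  'fffe' → accept
State roles: q0=no progress toward ff; q1=substring ff seen; q2=one trailing f
All strings over {e,f} containing the substring ff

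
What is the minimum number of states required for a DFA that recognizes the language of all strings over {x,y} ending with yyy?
By Myhill–Nerode, count the distinguishable equivalence classes: 4 classes — one per longest suffix of the input that is a prefix of 'yyy' (lengths 0 through 3); only the length-3 class is accepting.
4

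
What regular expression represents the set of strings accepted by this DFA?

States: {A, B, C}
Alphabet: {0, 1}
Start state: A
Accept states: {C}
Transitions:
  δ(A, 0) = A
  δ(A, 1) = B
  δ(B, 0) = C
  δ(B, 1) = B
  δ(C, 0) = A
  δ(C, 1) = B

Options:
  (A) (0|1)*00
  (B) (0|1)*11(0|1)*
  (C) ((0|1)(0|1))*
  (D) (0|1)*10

Check each option against the DFA on short strings; one disagreement eliminates an option:
  (A) (0|1)*00: on '00' the DFA goes A → A → A and rejects (A ∉ Accept), but the regex matches it → eliminate
  (B) (0|1)*11(0|1)*: on '10' the DFA goes A → B → C and accepts (C ∈ Accept), but the regex does not match it → eliminate
  (C) ((0|1)(0|1))*: on ε the DFA stays in A and rejects (A ∉ Accept), but the regex matches it → eliminate
  (D) (0|1)*10: agrees with the DFA on every string of length ≤ 6
Only (D) is consistent with the DFA.
(D) (0|1)*10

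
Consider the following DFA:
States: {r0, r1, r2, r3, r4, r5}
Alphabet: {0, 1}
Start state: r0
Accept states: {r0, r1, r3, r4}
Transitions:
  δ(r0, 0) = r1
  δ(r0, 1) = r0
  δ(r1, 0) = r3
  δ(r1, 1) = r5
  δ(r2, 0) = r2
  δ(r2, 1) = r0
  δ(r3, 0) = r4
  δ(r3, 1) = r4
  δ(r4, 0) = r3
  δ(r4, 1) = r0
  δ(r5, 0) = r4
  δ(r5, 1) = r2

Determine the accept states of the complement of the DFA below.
Complement accept states = All states \ Original accept states
= {r0, r1, r2, r3, r4, r5} \ {r0, r1, r3, r4}
{r2, r5}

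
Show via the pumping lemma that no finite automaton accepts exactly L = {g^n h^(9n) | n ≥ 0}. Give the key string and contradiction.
Assume L is regular with pumping length p. Idea: pumping the g-block breaks the 1:9 ratio.
Choose s = g^p h^(9p) (length 10p ≥ p). By the pumping lemma, s = xyz with |xy| ≤ p, |y| > 0, so y = g^k with k ≥ 1. Then xy²z = g^(p+k) h^(9p). For this to be in L we would need 9p = 9(p+k), i.e. 9k = 0, contradicting k ≥ 1. So xy²z ∉ L.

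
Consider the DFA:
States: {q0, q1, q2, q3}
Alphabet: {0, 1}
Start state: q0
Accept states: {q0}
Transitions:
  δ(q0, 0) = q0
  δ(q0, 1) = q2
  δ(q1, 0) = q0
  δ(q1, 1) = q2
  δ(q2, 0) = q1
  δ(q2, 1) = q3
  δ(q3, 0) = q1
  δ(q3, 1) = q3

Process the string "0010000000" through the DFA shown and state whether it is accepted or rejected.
Processing string "0010000000":
  q0 --0--> q0
  q0 --0--> q0
  q0 --1--> q2
  q2 --0--> q1
  q1 --0--> q0
  q0 --0--> q0
  q0 --0--> q0
  q0 --0--> q0
  q0 --0--> q0
  q0 --0--> q0
Final state: q0
Accept states: {q0}
Yes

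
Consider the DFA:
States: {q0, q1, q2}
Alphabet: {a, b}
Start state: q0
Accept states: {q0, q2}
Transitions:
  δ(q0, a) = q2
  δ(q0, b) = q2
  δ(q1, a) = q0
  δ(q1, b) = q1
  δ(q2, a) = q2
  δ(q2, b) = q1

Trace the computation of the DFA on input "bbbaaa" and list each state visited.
read 'b': q0 → q2
  read 'b': q2 → q1
  read 'b': q1 → q1
  read 'a': q1 → q0
  read 'a': q0 → q2
  read 'a': q2 → q2
q0 -> q2 -> q1 -> q1 -> q0 -> q2 -> q2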